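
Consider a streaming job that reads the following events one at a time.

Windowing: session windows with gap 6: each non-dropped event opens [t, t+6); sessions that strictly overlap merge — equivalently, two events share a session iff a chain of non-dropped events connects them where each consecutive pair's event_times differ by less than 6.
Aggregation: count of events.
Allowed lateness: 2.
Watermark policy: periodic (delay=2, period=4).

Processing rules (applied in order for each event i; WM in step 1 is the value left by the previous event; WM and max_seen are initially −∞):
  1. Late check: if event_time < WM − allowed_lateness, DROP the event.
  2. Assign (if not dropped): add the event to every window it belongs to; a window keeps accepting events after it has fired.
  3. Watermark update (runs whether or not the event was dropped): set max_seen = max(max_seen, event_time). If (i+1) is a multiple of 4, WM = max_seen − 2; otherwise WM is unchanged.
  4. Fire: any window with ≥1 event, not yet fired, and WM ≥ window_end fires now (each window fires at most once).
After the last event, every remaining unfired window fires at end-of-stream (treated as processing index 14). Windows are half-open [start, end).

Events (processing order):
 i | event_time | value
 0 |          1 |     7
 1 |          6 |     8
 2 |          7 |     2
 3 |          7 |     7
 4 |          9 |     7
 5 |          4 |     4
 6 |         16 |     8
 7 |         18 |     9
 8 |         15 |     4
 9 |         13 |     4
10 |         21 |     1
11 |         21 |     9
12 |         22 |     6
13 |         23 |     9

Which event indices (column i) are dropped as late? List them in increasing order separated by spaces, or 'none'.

9

i=0 t=1 v=7: → [1,7); WM=−∞
i=1 t=6 v=8: → [1,12); WM=−∞
i=2 t=7 v=2: → [1,13); WM=−∞
i=3 t=7 v=7: → [1,13); WM=5
i=4 t=9 v=7: → [1,15); WM=5
i=5 t=4 v=4: → [1,15); WM=5
i=6 t=16 v=8: → [16,22); WM=5
i=7 t=18 v=9: → [16,24); WM=16
i=8 t=15 v=4: → [15,24); WM=16
i=9 t=13 v=4: DROP (t<16-2); WM=16
i=10 t=21 v=1: → [15,27); WM=16
i=11 t=21 v=9: → [15,27); WM=19
i=12 t=22 v=6: → [15,28); WM=19
i=13 t=23 v=9: → [15,29); WM=19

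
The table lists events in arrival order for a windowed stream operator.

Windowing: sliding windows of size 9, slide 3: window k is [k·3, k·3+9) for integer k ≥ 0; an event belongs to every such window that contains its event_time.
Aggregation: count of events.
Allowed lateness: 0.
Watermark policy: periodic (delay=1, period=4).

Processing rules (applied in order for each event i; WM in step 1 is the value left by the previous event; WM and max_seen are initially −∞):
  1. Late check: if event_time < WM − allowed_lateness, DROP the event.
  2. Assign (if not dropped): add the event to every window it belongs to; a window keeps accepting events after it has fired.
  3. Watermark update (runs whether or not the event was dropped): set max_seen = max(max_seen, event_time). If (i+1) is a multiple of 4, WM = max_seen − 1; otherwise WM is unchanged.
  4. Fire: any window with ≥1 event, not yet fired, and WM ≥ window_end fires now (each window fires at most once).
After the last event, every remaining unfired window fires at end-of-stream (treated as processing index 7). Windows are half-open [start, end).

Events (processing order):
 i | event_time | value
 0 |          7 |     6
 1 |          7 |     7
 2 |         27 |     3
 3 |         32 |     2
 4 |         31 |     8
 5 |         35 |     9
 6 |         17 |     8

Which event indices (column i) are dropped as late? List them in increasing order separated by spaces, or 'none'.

6

i=0 t=7 v=6: → [6,15),[3,12),[0,9); WM=−∞
i=1 t=7 v=7: → [6,15),[3,12),[0,9); WM=−∞
i=2 t=27 v=3: → [27,36),[24,33),[21,30); WM=−∞
i=3 t=32 v=2: → [30,39),[27,36),[24,33); WM=31; [0,9) fires=2 [3,12) fires=2 [6,15) fires=2 [21,30) fires=1
i=4 t=31 v=8: → [30,39),[27,36),[24,33); WM=31
i=5 t=35 v=9: → [33,42),[30,39),[27,36); WM=31
i=6 t=17 v=8: DROP (t<31-0); WM=31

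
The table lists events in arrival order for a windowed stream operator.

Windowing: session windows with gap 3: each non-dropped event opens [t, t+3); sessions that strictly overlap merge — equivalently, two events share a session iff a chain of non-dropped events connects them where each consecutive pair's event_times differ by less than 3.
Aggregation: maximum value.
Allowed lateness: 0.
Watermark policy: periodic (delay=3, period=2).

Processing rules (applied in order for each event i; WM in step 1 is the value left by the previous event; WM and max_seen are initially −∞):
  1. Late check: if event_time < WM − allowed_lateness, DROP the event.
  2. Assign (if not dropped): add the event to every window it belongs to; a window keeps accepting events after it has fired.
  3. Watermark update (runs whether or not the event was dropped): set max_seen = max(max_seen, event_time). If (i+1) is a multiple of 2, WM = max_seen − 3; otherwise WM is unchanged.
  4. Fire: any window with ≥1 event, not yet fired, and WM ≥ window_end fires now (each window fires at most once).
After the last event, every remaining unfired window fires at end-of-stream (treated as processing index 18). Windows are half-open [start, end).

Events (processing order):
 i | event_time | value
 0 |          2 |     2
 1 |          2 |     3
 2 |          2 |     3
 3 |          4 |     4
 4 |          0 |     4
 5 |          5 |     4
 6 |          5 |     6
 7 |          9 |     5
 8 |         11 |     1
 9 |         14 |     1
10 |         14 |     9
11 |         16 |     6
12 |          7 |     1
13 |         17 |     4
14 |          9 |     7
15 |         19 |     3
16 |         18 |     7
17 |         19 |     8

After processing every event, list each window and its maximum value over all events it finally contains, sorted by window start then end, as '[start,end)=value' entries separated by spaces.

i=0 t=2 v=2: → [2,5); WM=−∞
i=1 t=2 v=3: → [2,5); WM=-1
i=2 t=2 v=3: → [2,5); WM=-1
i=3 t=4 v=4: → [2,7); WM=1
i=4 t=0 v=4: DROP (t<1-0); WM=1
i=5 t=5 v=4: → [2,8); WM=2
i=6 t=5 v=6: → [2,8); WM=2
i=7 t=9 v=5: → [9,12); WM=6
i=8 t=11 v=1: → [9,14); WM=6
i=9 t=14 v=1: → [14,17); WM=11
i=10 t=14 v=9: → [14,17); WM=11
i=11 t=16 v=6: → [14,19); WM=13
i=12 t=7 v=1: DROP (t<13-0); WM=13
i=13 t=17 v=4: → [14,20); WM=14
i=14 t=9 v=7: DROP (t<14-0); WM=14
i=15 t=19 v=3: → [14,22); WM=16
i=16 t=18 v=7: → [14,22); WM=16
i=17 t=19 v=8: → [14,22); WM=16

[2,8)=6 [9,14)=5 [14,22)=9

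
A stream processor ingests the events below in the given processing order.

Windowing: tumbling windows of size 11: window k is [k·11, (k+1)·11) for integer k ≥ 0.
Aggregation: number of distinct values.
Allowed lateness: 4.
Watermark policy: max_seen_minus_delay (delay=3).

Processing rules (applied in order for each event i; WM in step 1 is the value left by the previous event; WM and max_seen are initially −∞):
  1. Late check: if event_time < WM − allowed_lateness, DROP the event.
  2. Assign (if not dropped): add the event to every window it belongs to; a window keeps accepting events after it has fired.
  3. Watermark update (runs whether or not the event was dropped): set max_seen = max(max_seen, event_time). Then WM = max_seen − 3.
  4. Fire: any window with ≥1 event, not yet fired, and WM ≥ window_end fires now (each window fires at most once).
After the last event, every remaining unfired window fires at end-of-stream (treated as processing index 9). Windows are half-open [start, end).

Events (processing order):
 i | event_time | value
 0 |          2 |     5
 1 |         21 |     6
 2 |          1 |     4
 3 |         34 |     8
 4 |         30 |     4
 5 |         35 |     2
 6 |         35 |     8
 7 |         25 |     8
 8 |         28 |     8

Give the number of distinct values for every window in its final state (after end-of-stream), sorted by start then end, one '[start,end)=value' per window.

i=0 t=2 v=5: → [0,11); WM=-1
i=1 t=21 v=6: → [11,22); WM=18; [0,11) fires=1
i=2 t=1 v=4: DROP (t<18-4); WM=18
i=3 t=34 v=8: → [33,44); WM=31; [11,22) fires=1
i=4 t=30 v=4: → [22,33); WM=31
i=5 t=35 v=2: → [33,44); WM=32
i=6 t=35 v=8: → [33,44); WM=32
i=7 t=25 v=8: DROP (t<32-4); WM=32
i=8 t=28 v=8: → [22,33); WM=32

[0,11)=1 [11,22)=1 [22,33)=2 [33,44)=2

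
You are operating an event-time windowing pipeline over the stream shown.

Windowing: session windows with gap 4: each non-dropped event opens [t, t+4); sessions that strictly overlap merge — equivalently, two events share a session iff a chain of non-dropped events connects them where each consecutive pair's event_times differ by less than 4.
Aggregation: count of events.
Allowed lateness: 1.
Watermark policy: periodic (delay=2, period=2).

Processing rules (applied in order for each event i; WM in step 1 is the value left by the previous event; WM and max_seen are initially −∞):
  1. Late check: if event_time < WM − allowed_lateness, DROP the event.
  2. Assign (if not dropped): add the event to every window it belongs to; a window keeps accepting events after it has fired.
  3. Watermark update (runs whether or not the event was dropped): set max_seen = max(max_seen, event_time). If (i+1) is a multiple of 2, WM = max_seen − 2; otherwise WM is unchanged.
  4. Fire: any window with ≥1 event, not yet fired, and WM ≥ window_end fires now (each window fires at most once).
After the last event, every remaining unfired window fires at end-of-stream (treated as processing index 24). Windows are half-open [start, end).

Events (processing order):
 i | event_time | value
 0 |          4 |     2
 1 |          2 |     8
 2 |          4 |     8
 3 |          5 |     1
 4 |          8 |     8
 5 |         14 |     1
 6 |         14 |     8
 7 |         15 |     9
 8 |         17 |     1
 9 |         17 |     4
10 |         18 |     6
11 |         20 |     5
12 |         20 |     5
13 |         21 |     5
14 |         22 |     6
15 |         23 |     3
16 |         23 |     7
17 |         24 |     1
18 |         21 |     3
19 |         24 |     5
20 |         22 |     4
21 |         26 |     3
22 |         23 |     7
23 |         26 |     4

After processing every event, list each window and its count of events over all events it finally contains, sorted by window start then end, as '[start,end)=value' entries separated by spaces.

i=0 t=4 v=2: → [4,8); WM=−∞
i=1 t=2 v=8: → [2,8); WM=2
i=2 t=4 v=8: → [2,8); WM=2
i=3 t=5 v=1: → [2,9); WM=3
i=4 t=8 v=8: → [2,12); WM=3
i=5 t=14 v=1: → [14,18); WM=12
i=6 t=14 v=8: → [14,18); WM=12
i=7 t=15 v=9: → [14,19); WM=13
i=8 t=17 v=1: → [14,21); WM=13
i=9 t=17 v=4: → [14,21); WM=15
i=10 t=18 v=6: → [14,22); WM=15
i=11 t=20 v=5: → [14,24); WM=18
i=12 t=20 v=5: → [14,24); WM=18
i=13 t=21 v=5: → [14,25); WM=19
i=14 t=22 v=6: → [14,26); WM=19
i=15 t=23 v=3: → [14,27); WM=21
i=16 t=23 v=7: → [14,27); WM=21
i=17 t=24 v=1: → [14,28); WM=22
i=18 t=21 v=3: → [14,28); WM=22
i=19 t=24 v=5: → [14,28); WM=22
i=20 t=22 v=4: → [14,28); WM=22
i=21 t=26 v=3: → [14,30); WM=24
i=22 t=23 v=7: → [14,30); WM=24
i=23 t=26 v=4: → [14,30); WM=24

[2,12)=5 [14,30)=19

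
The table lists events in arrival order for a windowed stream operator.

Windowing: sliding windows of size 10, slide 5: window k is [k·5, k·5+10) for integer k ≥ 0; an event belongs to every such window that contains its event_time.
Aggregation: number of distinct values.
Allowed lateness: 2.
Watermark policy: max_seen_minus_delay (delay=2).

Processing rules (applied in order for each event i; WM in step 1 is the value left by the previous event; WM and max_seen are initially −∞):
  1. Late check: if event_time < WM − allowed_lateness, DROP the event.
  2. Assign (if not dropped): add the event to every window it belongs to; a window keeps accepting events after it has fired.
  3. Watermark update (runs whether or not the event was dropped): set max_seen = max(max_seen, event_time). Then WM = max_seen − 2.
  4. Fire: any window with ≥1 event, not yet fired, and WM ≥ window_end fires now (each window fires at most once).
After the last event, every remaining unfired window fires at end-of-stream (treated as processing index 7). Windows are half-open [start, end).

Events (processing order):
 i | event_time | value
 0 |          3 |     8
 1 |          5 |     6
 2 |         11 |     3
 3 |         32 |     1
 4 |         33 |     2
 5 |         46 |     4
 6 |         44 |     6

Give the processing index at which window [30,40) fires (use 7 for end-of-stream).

i=0 t=3 v=8: → [0,10); WM=1
i=1 t=5 v=6: → [5,15),[0,10); WM=3
i=2 t=11 v=3: → [10,20),[5,15); WM=9
i=3 t=32 v=1: → [30,40),[25,35); WM=30; [0,10) fires=2 [5,15) fires=2 [10,20) fires=1
i=4 t=33 v=2: → [30,40),[25,35); WM=31
i=5 t=46 v=4: → [45,55),[40,50); WM=44; [25,35) fires=2 [30,40) fires=2
i=6 t=44 v=6: → [40,50),[35,45); WM=44

5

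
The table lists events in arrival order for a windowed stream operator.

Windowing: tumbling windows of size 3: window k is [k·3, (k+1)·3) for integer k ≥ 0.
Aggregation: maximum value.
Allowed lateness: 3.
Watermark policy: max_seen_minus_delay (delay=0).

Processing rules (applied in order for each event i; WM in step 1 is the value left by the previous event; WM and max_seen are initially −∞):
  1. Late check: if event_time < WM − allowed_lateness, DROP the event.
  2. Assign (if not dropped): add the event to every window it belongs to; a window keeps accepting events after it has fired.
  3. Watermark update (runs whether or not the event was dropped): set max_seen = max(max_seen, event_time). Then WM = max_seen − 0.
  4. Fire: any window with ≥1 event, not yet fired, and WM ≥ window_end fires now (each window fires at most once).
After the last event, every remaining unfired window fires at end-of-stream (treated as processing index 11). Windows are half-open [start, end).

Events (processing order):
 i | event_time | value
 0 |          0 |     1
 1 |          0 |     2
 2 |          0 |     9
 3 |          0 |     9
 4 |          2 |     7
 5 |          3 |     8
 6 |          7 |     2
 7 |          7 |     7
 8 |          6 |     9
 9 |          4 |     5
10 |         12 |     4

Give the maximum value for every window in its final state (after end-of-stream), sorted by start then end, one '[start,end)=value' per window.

i=0 t=0 v=1: → [0,3); WM=0
i=1 t=0 v=2: → [0,3); WM=0
i=2 t=0 v=9: → [0,3); WM=0
i=3 t=0 v=9: → [0,3); WM=0
i=4 t=2 v=7: → [0,3); WM=2
i=5 t=3 v=8: → [3,6); WM=3; [0,3) fires=9
i=6 t=7 v=2: → [6,9); WM=7; [3,6) fires=8
i=7 t=7 v=7: → [6,9); WM=7
i=8 t=6 v=9: → [6,9); WM=7
i=9 t=4 v=5: → [3,6); WM=7
i=10 t=12 v=4: → [12,15); WM=12; [6,9) fires=9

[0,3)=9 [3,6)=8 [6,9)=9 [12,15)=4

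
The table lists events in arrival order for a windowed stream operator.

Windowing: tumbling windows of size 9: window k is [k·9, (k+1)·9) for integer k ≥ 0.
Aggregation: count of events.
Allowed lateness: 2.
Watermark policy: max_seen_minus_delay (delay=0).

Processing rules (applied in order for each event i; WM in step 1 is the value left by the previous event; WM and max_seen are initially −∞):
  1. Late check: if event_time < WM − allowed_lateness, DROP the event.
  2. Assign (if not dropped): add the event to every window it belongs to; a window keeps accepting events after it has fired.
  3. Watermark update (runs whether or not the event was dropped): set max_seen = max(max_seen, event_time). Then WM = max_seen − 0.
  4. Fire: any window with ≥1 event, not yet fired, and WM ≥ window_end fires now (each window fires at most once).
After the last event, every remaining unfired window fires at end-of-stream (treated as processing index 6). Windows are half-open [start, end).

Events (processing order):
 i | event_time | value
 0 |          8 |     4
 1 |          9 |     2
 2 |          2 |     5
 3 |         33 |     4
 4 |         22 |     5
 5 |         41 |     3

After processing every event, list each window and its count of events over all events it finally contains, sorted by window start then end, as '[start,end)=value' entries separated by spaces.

[0,9)=1 [9,18)=1 [27,36)=1 [36,45)=1

i=0 t=8 v=4: → [0,9); WM=8
i=1 t=9 v=2: → [9,18); WM=9; [0,9) fires=1
i=2 t=2 v=5: DROP (t<9-2); WM=9
i=3 t=33 v=4: → [27,36); WM=33; [9,18) fires=1
i=4 t=22 v=5: DROP (t<33-2); WM=33
i=5 t=41 v=3: → [36,45); WM=41; [27,36) fires=1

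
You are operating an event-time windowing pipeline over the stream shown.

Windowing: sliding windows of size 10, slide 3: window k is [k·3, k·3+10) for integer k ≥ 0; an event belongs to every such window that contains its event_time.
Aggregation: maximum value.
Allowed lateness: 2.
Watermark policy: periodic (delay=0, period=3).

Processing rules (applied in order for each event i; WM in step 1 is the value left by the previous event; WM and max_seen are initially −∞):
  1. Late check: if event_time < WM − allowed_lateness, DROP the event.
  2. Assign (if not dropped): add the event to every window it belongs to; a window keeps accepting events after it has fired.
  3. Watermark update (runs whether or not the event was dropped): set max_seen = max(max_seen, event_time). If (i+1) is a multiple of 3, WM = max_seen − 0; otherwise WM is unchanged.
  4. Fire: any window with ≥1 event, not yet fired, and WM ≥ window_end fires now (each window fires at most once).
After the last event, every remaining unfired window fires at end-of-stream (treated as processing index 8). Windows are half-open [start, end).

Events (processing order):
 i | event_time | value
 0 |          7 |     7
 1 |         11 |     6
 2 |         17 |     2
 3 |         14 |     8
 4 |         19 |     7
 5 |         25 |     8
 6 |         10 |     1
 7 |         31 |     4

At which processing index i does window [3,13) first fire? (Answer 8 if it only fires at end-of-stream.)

2

i=0 t=7 v=7: → [6,16),[3,13),[0,10); WM=−∞
i=1 t=11 v=6: → [9,19),[6,16),[3,13); WM=−∞
i=2 t=17 v=2: → [15,25),[12,22),[9,19); WM=17; [0,10) fires=7 [3,13) fires=7 [6,16) fires=7
i=3 t=14 v=8: DROP (t<17-2); WM=17
i=4 t=19 v=7: → [18,28),[15,25),[12,22); WM=17
i=5 t=25 v=8: → [24,34),[21,31),[18,28); WM=25; [9,19) fires=6 [12,22) fires=7 [15,25) fires=7
i=6 t=10 v=1: DROP (t<25-2); WM=25
i=7 t=31 v=4: → [30,40),[27,37),[24,34); WM=25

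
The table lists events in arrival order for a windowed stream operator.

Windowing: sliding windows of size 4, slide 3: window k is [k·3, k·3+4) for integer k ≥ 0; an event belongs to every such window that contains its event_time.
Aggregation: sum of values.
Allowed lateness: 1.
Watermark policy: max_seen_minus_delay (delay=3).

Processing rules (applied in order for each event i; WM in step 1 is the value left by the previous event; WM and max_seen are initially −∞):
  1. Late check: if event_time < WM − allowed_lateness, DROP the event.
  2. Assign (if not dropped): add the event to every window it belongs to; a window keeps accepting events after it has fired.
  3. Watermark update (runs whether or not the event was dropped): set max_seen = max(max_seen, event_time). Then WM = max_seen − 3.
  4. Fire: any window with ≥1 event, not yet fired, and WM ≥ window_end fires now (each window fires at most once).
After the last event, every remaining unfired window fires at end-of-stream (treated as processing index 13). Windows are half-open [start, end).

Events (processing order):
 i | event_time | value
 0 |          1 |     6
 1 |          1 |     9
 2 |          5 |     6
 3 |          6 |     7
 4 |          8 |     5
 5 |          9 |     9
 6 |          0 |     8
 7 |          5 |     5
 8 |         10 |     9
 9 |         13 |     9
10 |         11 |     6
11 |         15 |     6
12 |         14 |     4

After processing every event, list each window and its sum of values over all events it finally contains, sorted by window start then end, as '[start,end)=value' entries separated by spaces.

i=0 t=1 v=6: → [0,4); WM=-2
i=1 t=1 v=9: → [0,4); WM=-2
i=2 t=5 v=6: → [3,7); WM=2
i=3 t=6 v=7: → [6,10),[3,7); WM=3
i=4 t=8 v=5: → [6,10); WM=5; [0,4) fires=15
i=5 t=9 v=9: → [9,13),[6,10); WM=6
i=6 t=0 v=8: DROP (t<6-1); WM=6
i=7 t=5 v=5: → [3,7); WM=6
i=8 t=10 v=9: → [9,13); WM=7; [3,7) fires=18
i=9 t=13 v=9: → [12,16); WM=10; [6,10) fires=21
i=10 t=11 v=6: → [9,13); WM=10
i=11 t=15 v=6: → [15,19),[12,16); WM=12
i=12 t=14 v=4: → [12,16); WM=12

[0,4)=15 [3,7)=18 [6,10)=21 [9,13)=24 [12,16)=19 [15,19)=6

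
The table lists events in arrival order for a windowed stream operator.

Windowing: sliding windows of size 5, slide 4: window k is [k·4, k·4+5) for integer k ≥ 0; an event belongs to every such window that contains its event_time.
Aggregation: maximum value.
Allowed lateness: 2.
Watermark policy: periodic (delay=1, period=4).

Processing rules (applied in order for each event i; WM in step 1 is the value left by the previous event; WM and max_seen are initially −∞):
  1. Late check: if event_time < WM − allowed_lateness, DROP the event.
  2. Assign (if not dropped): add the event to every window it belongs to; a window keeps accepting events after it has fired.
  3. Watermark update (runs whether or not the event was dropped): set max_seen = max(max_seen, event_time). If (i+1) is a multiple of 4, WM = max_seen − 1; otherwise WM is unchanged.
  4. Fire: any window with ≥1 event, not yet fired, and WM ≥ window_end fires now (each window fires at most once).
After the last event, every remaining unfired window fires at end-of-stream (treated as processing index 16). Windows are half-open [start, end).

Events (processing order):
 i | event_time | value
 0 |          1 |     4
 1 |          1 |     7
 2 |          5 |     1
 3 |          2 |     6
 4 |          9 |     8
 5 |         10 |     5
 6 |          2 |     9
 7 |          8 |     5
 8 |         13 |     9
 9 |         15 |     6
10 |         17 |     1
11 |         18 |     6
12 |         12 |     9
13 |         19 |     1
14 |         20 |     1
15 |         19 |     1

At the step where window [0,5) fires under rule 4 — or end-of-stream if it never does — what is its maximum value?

9

i=0 t=1 v=4: → [0,5); WM=−∞
i=1 t=1 v=7: → [0,5); WM=−∞
i=2 t=5 v=1: → [4,9); WM=−∞
i=3 t=2 v=6: → [0,5); WM=4
i=4 t=9 v=8: → [8,13); WM=4
i=5 t=10 v=5: → [8,13); WM=4
i=6 t=2 v=9: → [0,5); WM=4
i=7 t=8 v=5: → [8,13),[4,9); WM=9; [0,5) fires=9 [4,9) fires=5
i=8 t=13 v=9: → [12,17); WM=9
i=9 t=15 v=6: → [12,17); WM=9
i=10 t=17 v=1: → [16,21); WM=9
i=11 t=18 v=6: → [16,21); WM=17; [8,13) fires=8 [12,17) fires=9
i=12 t=12 v=9: DROP (t<17-2); WM=17
i=13 t=19 v=1: → [16,21); WM=17
i=14 t=20 v=1: → [20,25),[16,21); WM=17
i=15 t=19 v=1: → [16,21); WM=19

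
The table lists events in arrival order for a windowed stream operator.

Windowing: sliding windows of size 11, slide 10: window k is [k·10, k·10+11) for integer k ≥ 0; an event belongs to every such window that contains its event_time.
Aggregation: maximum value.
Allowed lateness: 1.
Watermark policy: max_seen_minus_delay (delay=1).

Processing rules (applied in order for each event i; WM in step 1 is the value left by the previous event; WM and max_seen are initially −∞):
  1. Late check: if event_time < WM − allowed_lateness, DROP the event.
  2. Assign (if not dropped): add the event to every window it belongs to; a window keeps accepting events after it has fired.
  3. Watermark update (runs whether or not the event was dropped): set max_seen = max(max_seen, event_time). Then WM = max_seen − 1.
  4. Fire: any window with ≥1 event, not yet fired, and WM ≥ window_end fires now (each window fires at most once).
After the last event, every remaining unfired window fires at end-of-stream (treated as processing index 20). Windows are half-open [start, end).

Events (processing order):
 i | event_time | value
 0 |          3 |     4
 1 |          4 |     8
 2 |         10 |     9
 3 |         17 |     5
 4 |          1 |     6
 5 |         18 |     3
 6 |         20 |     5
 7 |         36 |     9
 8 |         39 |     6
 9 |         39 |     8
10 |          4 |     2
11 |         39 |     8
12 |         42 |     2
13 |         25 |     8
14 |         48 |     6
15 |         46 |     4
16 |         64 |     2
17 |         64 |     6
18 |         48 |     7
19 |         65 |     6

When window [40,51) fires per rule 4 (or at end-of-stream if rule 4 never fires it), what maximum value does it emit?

6

i=0 t=3 v=4: → [0,11); WM=2
i=1 t=4 v=8: → [0,11); WM=3
i=2 t=10 v=9: → [10,21),[0,11); WM=9
i=3 t=17 v=5: → [10,21); WM=16; [0,11) fires=9
i=4 t=1 v=6: DROP (t<16-1); WM=16
i=5 t=18 v=3: → [10,21); WM=17
i=6 t=20 v=5: → [20,31),[10,21); WM=19
i=7 t=36 v=9: → [30,41); WM=35; [10,21) fires=9 [20,31) fires=5
i=8 t=39 v=6: → [30,41); WM=38
i=9 t=39 v=8: → [30,41); WM=38
i=10 t=4 v=2: DROP (t<38-1); WM=38
i=11 t=39 v=8: → [30,41); WM=38
i=12 t=42 v=2: → [40,51); WM=41; [30,41) fires=9
i=13 t=25 v=8: DROP (t<41-1); WM=41
i=14 t=48 v=6: → [40,51); WM=47
i=15 t=46 v=4: → [40,51); WM=47
i=16 t=64 v=2: → [60,71); WM=63; [40,51) fires=6
i=17 t=64 v=6: → [60,71); WM=63
i=18 t=48 v=7: DROP (t<63-1); WM=63
i=19 t=65 v=6: → [60,71); WM=64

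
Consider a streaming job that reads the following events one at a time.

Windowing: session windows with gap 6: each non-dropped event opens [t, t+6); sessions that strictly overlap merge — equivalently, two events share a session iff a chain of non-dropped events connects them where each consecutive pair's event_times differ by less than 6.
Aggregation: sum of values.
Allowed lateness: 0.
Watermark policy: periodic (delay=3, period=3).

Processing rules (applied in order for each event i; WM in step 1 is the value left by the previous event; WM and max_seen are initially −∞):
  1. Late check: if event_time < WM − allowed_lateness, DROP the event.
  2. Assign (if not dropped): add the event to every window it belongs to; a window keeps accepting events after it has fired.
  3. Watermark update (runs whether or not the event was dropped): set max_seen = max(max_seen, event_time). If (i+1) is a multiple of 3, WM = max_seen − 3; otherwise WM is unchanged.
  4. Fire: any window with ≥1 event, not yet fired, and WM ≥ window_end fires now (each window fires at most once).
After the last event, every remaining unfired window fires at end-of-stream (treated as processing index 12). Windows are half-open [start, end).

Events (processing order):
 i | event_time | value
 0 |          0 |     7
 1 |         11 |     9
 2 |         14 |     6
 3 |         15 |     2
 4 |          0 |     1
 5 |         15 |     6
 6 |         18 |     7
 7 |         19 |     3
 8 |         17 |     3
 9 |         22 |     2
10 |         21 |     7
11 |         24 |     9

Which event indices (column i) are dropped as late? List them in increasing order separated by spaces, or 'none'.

i=0 t=0 v=7: → [0,6); WM=−∞
i=1 t=11 v=9: → [11,17); WM=−∞
i=2 t=14 v=6: → [11,20); WM=11
i=3 t=15 v=2: → [11,21); WM=11
i=4 t=0 v=1: DROP (t<11-0); WM=11
i=5 t=15 v=6: → [11,21); WM=12
i=6 t=18 v=7: → [11,24); WM=12
i=7 t=19 v=3: → [11,25); WM=12
i=8 t=17 v=3: → [11,25); WM=16
i=9 t=22 v=2: → [11,28); WM=16
i=10 t=21 v=7: → [11,28); WM=16
i=11 t=24 v=9: → [11,30); WM=21

4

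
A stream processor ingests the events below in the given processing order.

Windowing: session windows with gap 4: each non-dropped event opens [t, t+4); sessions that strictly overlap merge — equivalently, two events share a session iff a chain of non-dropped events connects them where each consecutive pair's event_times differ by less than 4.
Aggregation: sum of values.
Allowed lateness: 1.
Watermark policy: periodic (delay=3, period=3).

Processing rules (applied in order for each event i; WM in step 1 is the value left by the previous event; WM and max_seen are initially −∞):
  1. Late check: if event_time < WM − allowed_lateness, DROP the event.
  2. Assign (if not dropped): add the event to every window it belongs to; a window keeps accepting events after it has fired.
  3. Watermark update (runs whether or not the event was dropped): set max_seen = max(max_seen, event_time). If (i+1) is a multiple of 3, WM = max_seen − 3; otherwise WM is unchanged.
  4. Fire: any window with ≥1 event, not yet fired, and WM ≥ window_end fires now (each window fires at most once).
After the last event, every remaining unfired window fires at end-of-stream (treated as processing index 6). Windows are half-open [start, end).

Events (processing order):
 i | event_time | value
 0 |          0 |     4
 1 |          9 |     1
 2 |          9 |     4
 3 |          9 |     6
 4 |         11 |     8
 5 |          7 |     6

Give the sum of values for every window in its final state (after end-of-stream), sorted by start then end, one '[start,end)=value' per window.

[0,4)=4 [7,15)=25

i=0 t=0 v=4: → [0,4); WM=−∞
i=1 t=9 v=1: → [9,13); WM=−∞
i=2 t=9 v=4: → [9,13); WM=6
i=3 t=9 v=6: → [9,13); WM=6
i=4 t=11 v=8: → [9,15); WM=6
i=5 t=7 v=6: → [7,15); WM=8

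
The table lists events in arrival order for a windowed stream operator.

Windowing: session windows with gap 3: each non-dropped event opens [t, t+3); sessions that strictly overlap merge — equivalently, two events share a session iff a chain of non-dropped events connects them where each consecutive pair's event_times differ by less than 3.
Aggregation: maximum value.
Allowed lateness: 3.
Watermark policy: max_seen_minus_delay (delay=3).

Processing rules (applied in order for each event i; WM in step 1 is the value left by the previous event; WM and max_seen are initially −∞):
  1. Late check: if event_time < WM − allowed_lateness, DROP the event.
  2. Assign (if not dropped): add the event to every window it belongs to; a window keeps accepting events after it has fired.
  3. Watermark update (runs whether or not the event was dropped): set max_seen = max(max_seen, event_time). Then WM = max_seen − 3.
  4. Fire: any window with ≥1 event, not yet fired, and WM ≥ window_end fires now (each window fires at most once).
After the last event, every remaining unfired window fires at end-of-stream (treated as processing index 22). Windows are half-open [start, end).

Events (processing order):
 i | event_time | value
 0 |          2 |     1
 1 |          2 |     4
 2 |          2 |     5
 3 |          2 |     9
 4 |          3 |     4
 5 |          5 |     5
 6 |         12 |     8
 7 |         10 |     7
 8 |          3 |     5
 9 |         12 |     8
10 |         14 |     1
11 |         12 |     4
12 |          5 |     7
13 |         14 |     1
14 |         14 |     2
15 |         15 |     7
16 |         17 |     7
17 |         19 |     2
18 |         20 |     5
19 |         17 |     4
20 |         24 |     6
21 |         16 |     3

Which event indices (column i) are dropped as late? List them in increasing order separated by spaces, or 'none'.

i=0 t=2 v=1: → [2,5); WM=-1
i=1 t=2 v=4: → [2,5); WM=-1
i=2 t=2 v=5: → [2,5); WM=-1
i=3 t=2 v=9: → [2,5); WM=-1
i=4 t=3 v=4: → [2,6); WM=0
i=5 t=5 v=5: → [2,8); WM=2
i=6 t=12 v=8: → [12,15); WM=9
i=7 t=10 v=7: → [10,15); WM=9
i=8 t=3 v=5: DROP (t<9-3); WM=9
i=9 t=12 v=8: → [10,15); WM=9
i=10 t=14 v=1: → [10,17); WM=11
i=11 t=12 v=4: → [10,17); WM=11
i=12 t=5 v=7: DROP (t<11-3); WM=11
i=13 t=14 v=1: → [10,17); WM=11
i=14 t=14 v=2: → [10,17); WM=11
i=15 t=15 v=7: → [10,18); WM=12
i=16 t=17 v=7: → [10,20); WM=14
i=17 t=19 v=2: → [10,22); WM=16
i=18 t=20 v=5: → [10,23); WM=17
i=19 t=17 v=4: → [10,23); WM=17
i=20 t=24 v=6: → [24,27); WM=21
i=21 t=16 v=3: DROP (t<21-3); WM=21

8 12 21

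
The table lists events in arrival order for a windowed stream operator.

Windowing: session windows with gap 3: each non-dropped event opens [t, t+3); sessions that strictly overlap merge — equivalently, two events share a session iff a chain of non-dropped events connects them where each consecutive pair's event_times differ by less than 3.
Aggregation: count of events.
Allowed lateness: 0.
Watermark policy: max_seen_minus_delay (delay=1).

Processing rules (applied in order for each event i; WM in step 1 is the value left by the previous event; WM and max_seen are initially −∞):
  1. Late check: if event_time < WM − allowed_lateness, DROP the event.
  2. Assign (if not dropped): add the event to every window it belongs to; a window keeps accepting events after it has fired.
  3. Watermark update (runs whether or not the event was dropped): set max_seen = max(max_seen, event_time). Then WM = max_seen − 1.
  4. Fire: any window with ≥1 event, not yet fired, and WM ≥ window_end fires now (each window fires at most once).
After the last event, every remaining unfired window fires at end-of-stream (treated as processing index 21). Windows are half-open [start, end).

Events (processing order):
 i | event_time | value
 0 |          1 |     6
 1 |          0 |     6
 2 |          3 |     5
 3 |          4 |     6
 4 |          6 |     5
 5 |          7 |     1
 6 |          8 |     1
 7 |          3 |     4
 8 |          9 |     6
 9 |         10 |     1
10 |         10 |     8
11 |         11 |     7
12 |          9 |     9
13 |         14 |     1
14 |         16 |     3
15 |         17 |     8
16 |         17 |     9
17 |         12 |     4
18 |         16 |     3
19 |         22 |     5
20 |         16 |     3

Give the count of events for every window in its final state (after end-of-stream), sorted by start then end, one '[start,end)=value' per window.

[0,14)=11 [14,20)=5 [22,25)=1

i=0 t=1 v=6: → [1,4); WM=0
i=1 t=0 v=6: → [0,4); WM=0
i=2 t=3 v=5: → [0,6); WM=2
i=3 t=4 v=6: → [0,7); WM=3
i=4 t=6 v=5: → [0,9); WM=5
i=5 t=7 v=1: → [0,10); WM=6
i=6 t=8 v=1: → [0,11); WM=7
i=7 t=3 v=4: DROP (t<7-0); WM=7
i=8 t=9 v=6: → [0,12); WM=8
i=9 t=10 v=1: → [0,13); WM=9
i=10 t=10 v=8: → [0,13); WM=9
i=11 t=11 v=7: → [0,14); WM=10
i=12 t=9 v=9: DROP (t<10-0); WM=10
i=13 t=14 v=1: → [14,17); WM=13
i=14 t=16 v=3: → [14,19); WM=15
i=15 t=17 v=8: → [14,20); WM=16
i=16 t=17 v=9: → [14,20); WM=16
i=17 t=12 v=4: DROP (t<16-0); WM=16
i=18 t=16 v=3: → [14,20); WM=16
i=19 t=22 v=5: → [22,25); WM=21
i=20 t=16 v=3: DROP (t<21-0); WM=21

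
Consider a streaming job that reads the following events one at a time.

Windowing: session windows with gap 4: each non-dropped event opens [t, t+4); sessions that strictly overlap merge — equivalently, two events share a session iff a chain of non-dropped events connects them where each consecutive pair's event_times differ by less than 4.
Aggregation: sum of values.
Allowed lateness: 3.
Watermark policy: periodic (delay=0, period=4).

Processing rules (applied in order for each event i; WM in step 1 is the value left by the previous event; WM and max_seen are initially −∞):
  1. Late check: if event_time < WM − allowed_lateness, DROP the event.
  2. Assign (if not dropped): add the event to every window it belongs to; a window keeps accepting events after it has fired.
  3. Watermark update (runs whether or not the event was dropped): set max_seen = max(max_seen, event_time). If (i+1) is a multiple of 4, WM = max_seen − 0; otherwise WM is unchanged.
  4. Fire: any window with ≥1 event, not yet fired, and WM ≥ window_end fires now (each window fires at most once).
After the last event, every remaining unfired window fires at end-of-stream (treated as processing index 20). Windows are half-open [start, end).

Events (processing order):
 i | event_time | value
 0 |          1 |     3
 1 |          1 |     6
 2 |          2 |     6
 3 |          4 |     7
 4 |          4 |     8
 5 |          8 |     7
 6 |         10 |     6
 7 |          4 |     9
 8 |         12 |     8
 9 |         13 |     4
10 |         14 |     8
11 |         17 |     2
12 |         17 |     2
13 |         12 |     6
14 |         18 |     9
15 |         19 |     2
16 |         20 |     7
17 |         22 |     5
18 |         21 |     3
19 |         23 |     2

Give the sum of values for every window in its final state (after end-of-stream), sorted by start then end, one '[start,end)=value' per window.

[1,8)=39 [8,27)=65

i=0 t=1 v=3: → [1,5); WM=−∞
i=1 t=1 v=6: → [1,5); WM=−∞
i=2 t=2 v=6: → [1,6); WM=−∞
i=3 t=4 v=7: → [1,8); WM=4
i=4 t=4 v=8: → [1,8); WM=4
i=5 t=8 v=7: → [8,12); WM=4
i=6 t=10 v=6: → [8,14); WM=4
i=7 t=4 v=9: → [1,8); WM=10
i=8 t=12 v=8: → [8,16); WM=10
i=9 t=13 v=4: → [8,17); WM=10
i=10 t=14 v=8: → [8,18); WM=10
i=11 t=17 v=2: → [8,21); WM=17
i=12 t=17 v=2: → [8,21); WM=17
i=13 t=12 v=6: DROP (t<17-3); WM=17
i=14 t=18 v=9: → [8,22); WM=17
i=15 t=19 v=2: → [8,23); WM=19
i=16 t=20 v=7: → [8,24); WM=19
i=17 t=22 v=5: → [8,26); WM=19
i=18 t=21 v=3: → [8,26); WM=19
i=19 t=23 v=2: → [8,27); WM=23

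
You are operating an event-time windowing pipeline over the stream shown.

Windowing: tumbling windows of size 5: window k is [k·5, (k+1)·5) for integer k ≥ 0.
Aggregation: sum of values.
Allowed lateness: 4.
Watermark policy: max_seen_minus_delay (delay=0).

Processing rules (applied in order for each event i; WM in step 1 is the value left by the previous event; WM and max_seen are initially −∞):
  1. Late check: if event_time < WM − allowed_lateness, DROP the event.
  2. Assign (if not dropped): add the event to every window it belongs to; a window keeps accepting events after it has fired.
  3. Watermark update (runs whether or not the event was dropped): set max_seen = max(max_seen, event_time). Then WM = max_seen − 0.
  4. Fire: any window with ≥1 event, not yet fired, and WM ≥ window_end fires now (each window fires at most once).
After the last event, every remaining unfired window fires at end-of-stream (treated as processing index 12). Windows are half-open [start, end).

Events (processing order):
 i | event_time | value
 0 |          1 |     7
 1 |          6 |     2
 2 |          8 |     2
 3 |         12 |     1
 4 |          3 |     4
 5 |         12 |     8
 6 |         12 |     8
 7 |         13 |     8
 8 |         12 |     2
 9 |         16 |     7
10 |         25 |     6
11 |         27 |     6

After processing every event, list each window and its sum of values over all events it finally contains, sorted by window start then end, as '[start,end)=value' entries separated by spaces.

[0,5)=7 [5,10)=4 [10,15)=27 [15,20)=7 [25,30)=12

i=0 t=1 v=7: → [0,5); WM=1
i=1 t=6 v=2: → [5,10); WM=6; [0,5) fires=7
i=2 t=8 v=2: → [5,10); WM=8
i=3 t=12 v=1: → [10,15); WM=12; [5,10) fires=4
i=4 t=3 v=4: DROP (t<12-4); WM=12
i=5 t=12 v=8: → [10,15); WM=12
i=6 t=12 v=8: → [10,15); WM=12
i=7 t=13 v=8: → [10,15); WM=13
i=8 t=12 v=2: → [10,15); WM=13
i=9 t=16 v=7: → [15,20); WM=16; [10,15) fires=27
i=10 t=25 v=6: → [25,30); WM=25; [15,20) fires=7
i=11 t=27 v=6: → [25,30); WM=27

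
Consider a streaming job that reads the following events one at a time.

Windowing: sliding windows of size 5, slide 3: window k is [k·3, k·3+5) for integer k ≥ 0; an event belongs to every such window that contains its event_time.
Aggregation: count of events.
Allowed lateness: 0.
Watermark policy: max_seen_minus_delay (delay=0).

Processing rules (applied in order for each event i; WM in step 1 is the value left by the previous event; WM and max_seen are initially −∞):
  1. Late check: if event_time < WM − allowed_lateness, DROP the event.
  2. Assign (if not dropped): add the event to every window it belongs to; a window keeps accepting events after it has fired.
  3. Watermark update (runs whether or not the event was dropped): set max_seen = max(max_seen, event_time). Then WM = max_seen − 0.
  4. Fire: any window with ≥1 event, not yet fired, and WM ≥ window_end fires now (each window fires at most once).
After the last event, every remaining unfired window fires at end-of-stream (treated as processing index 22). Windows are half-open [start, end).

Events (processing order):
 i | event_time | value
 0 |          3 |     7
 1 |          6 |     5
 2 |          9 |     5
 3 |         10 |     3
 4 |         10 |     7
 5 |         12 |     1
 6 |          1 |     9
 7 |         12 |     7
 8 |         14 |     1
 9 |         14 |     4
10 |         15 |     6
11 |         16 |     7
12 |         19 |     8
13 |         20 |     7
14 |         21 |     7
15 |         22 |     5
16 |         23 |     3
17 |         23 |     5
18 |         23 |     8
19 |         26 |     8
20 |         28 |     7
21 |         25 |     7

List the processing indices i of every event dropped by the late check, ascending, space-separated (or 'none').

6 21

i=0 t=3 v=7: → [3,8),[0,5); WM=3
i=1 t=6 v=5: → [6,11),[3,8); WM=6; [0,5) fires=1
i=2 t=9 v=5: → [9,14),[6,11); WM=9; [3,8) fires=2
i=3 t=10 v=3: → [9,14),[6,11); WM=10
i=4 t=10 v=7: → [9,14),[6,11); WM=10
i=5 t=12 v=1: → [12,17),[9,14); WM=12; [6,11) fires=4
i=6 t=1 v=9: DROP (t<12-0); WM=12
i=7 t=12 v=7: → [12,17),[9,14); WM=12
i=8 t=14 v=1: → [12,17); WM=14; [9,14) fires=5
i=9 t=14 v=4: → [12,17); WM=14
i=10 t=15 v=6: → [15,20),[12,17); WM=15
i=11 t=16 v=7: → [15,20),[12,17); WM=16
i=12 t=19 v=8: → [18,23),[15,20); WM=19; [12,17) fires=6
i=13 t=20 v=7: → [18,23); WM=20; [15,20) fires=3
i=14 t=21 v=7: → [21,26),[18,23); WM=21
i=15 t=22 v=5: → [21,26),[18,23); WM=22
i=16 t=23 v=3: → [21,26); WM=23; [18,23) fires=4
i=17 t=23 v=5: → [21,26); WM=23
i=18 t=23 v=8: → [21,26); WM=23
i=19 t=26 v=8: → [24,29); WM=26; [21,26) fires=5
i=20 t=28 v=7: → [27,32),[24,29); WM=28
i=21 t=25 v=7: DROP (t<28-0); WM=28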